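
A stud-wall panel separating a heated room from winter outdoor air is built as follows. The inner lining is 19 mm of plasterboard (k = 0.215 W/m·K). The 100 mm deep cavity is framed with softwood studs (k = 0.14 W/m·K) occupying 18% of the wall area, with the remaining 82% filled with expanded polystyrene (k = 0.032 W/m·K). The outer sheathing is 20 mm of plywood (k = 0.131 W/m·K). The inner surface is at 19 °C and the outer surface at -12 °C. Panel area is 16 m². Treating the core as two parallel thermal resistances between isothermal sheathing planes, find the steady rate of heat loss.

Sheathing layers in series; stud and cavity paths in parallel between them.
R_inner = 0.019/(0.215×16) = 0.005523 K/W
R_stud  = 0.1/(0.14×0.18×16) = 0.248 K/W
R_cav   = 0.1/(0.032×0.82×16) = 0.2382 K/W
1/R_core = 1/R_stud + 1/R_cav → R_core = 0.1215 K/W
R_outer = 0.02/(0.131×16) = 0.009542 K/W
R_total = 0.1366 K/W
Q = ΔT/R_total = 31/0.1366

Q ≈ 227 W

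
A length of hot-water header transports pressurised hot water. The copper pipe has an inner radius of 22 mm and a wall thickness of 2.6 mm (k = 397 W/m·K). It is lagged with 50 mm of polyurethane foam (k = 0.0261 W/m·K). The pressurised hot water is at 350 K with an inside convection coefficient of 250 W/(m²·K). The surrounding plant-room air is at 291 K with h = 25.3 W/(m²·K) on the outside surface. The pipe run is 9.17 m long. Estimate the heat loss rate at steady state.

Q ≈ 78.7 W

Radial resistances (cylindrical: R_cond = ln(r_o/r_i)/(2πkL), R_conv = 1/(h·2πrL)):
R_inner film = 1/(h_i·2πr₁L) = 1/(250×2π×0.022×9.17) = 0.003156 K/W
R_copper pipe wall = ln(24.6/22)/(2π×397×9.17) = 4.883×10^-6 K/W
R_polyurethane foam = ln(74.6/24.6)/(2π×0.0261×9.17) = 0.7377 K/W
R_outer film = 1/(h_o·2πr_oL) = 1/(25.3×2π×0.0746×9.17) = 0.009196 K/W
R_total = 0.7501 K/W
Q = ΔT/R_total = 59/0.7501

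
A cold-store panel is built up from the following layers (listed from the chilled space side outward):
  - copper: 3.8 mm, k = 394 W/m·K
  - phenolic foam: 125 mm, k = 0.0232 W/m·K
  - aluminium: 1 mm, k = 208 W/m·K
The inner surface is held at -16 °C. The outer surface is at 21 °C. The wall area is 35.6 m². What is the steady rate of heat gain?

Q ≈ 244 W

Series thermal resistances:
R_copper = L/(kA) = 0.0038/(394×35.6) = 2.709×10^-7 K/W
R_phenolic foam = L/(kA) = 0.125/(0.0232×35.6) = 0.1513 K/W
R_aluminium = L/(kA) = 0.001/(208×35.6) = 1.35×10^-7 K/W
R_total = 0.1513 K/W
Q = ΔT / R_total = 37 / 0.1513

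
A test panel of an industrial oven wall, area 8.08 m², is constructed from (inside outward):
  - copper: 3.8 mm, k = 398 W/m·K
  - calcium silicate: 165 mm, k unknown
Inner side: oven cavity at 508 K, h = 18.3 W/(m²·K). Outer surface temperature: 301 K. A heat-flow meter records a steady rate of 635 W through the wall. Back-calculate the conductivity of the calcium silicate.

k ≈ 0.064 W/(m·K)

Using the resistance-network approach (series):
R_inner film = 1/(h_i·A) = 1/(18.3×8.08) = 0.006763 K/W
R_copper = L/(kA) = 0.0038/(398×8.08) = 1.182×10^-6 K/W
Sum of known resistances R_other = 0.006764 K/W
Total R = ΔT/Q = 207/635 = 0.326 K/W
R_calcium silicate = R_total − R_other = 0.3192 K/W
k = L/(R·A) = 0.165/(0.3192×8.08)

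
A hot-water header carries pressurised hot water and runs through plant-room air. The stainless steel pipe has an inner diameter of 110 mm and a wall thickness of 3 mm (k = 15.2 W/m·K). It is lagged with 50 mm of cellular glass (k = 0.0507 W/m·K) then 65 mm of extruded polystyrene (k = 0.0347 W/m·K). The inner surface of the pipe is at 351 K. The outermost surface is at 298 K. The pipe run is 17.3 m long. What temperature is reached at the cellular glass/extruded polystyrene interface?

Cylindrical conduction, so R = ln(r₂/r₁)/(2πkL) per layer, in series:
R_stainless steel pipe wall = ln(58/55)/(2π×15.2×17.3) = 3.214×10^-5 K/W
R_cellular glass = ln(108/58)/(2π×0.0507×17.3) = 0.1128 K/W
R_extruded polystyrene = ln(173/108)/(2π×0.0347×17.3) = 0.1249 K/W
R_total = 0.2378 K/W
Q = ΔT/R_total = 53/0.2378
Q = 223 W
T_interface = T_inner − Q·ΣR(inner→interface) = 351 − 223×0.1128

T ≈ 326 K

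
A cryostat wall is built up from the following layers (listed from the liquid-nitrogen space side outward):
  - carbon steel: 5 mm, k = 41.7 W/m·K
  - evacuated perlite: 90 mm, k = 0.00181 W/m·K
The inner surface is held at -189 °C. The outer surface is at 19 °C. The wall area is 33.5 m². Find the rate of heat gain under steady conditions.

Using the resistance-network approach (series):
R_carbon steel = L/(kA) = 0.005/(41.7×33.5) = 3.579×10^-6 K/W
R_evacuated perlite = L/(kA) = 0.09/(0.00181×33.5) = 1.484 K/W
R_total = 1.484 K/W
Q = ΔT / R_total = 208 / 1.484

Q ≈ 140 W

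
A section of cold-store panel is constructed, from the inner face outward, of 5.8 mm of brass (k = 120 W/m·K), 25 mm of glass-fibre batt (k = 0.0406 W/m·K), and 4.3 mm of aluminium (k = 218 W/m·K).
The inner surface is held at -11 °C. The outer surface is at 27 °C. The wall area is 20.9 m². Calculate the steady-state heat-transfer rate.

Q ≈ 1290 W

Using the resistance-network approach (series):
R_brass = L/(kA) = 0.0058/(120×20.9) = 2.313×10^-6 K/W
R_glass-fibre batt = L/(kA) = 0.025/(0.0406×20.9) = 0.02946 K/W
R_aluminium = L/(kA) = 0.0043/(218×20.9) = 9.438×10^-7 K/W
R_total = 0.02947 K/W
Q = ΔT / R_total = 38 / 0.02947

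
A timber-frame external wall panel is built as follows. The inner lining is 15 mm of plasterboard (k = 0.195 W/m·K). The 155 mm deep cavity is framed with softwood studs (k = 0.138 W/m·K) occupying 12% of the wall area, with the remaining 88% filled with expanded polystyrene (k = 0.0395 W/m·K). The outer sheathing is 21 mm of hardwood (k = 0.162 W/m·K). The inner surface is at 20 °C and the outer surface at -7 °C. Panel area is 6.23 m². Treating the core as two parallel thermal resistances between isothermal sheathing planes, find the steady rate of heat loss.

Sheathing layers in series; stud and cavity paths in parallel between them.
R_inner = 0.015/(0.195×6.23) = 0.01235 K/W
R_stud  = 0.155/(0.138×0.12×6.23) = 1.502 K/W
R_cav   = 0.155/(0.0395×0.88×6.23) = 0.7158 K/W
1/R_core = 1/R_stud + 1/R_cav → R_core = 0.4848 K/W
R_outer = 0.021/(0.162×6.23) = 0.02081 K/W
R_total = 0.5179 K/W
Q = ΔT/R_total = 27/0.5179

Q ≈ 52.1 W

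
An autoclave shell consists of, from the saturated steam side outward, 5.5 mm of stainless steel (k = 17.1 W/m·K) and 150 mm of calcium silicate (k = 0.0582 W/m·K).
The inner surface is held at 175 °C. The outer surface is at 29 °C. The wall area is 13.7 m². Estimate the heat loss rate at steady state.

Q ≈ 776 W

Treating each layer as a thermal resistance in series:
R_stainless steel = L/(kA) = 0.0055/(17.1×13.7) = 2.348×10^-5 K/W
R_calcium silicate = L/(kA) = 0.15/(0.0582×13.7) = 0.1881 K/W
R_total = 0.1881 K/W
Q = ΔT / R_total = 146 / 0.1881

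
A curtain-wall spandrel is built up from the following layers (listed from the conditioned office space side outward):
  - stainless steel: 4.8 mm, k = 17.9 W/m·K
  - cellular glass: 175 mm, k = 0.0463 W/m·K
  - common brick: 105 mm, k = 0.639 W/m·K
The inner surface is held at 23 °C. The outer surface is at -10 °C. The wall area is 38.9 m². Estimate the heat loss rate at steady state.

Q ≈ 325 W

Thermal resistances in series:
R_stainless steel = L/(kA) = 0.0048/(17.9×38.9) = 6.893×10^-6 K/W
R_cellular glass = L/(kA) = 0.175/(0.0463×38.9) = 0.09716 K/W
R_common brick = L/(kA) = 0.105/(0.639×38.9) = 0.004224 K/W
R_total = 0.1014 K/W
Q = ΔT / R_total = 33 / 0.1014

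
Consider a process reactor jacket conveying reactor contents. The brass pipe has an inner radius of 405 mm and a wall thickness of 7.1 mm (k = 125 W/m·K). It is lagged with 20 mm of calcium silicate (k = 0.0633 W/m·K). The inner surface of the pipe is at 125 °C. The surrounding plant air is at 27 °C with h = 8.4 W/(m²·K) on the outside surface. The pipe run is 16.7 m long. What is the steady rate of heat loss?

Q ≈ 10000 W

Cylindrical conduction, so R = ln(r₂/r₁)/(2πkL) per layer, in series:
R_brass pipe wall = ln(412.1/405)/(2π×125×16.7) = 1.325×10^-6 K/W
R_calcium silicate = ln(432.1/412.1)/(2π×0.0633×16.7) = 0.007135 K/W
R_outer film = 1/(h_o·2πr_oL) = 1/(8.4×2π×0.4321×16.7) = 0.002626 K/W
R_total = 0.009762 K/W
Q = ΔT/R_total = 98/0.009762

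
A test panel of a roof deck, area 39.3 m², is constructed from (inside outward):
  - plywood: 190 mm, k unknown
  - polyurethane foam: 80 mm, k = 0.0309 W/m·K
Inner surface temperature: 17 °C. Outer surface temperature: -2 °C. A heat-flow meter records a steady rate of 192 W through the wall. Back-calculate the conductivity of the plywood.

k ≈ 0.146 W/(m·K)

Treating each layer as a thermal resistance in series:
R_polyurethane foam = L/(kA) = 0.08/(0.0309×39.3) = 0.06588 K/W
Sum of known resistances R_other = 0.06588 K/W
Total R = ΔT/Q = 19/192 = 0.09896 K/W
R_plywood = R_total − R_other = 0.03308 K/W
k = L/(R·A) = 0.19/(0.03308×39.3)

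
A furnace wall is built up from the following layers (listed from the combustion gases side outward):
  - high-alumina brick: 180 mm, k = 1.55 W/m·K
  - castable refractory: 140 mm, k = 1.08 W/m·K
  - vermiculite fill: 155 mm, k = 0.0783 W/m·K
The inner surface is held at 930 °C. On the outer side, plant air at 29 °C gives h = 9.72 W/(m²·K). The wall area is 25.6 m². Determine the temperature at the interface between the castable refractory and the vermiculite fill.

T ≈ 835 °C

Thermal resistances in series:
R_high-alumina brick = L/(kA) = 0.18/(1.55×25.6) = 0.004536 K/W
R_castable refractory = L/(kA) = 0.14/(1.08×25.6) = 0.005064 K/W
R_vermiculite fill = L/(kA) = 0.155/(0.0783×25.6) = 0.07733 K/W
R_outer film = 1/(h_o·A) = 1/(9.72×25.6) = 0.004019 K/W
R_total = 0.09095 K/W;  Q = ΔT/R_total = 901/0.09095 = 9907 W
T_interface = T_inner − Q·ΣR(inner→interface) = 930 − 9910×0.0096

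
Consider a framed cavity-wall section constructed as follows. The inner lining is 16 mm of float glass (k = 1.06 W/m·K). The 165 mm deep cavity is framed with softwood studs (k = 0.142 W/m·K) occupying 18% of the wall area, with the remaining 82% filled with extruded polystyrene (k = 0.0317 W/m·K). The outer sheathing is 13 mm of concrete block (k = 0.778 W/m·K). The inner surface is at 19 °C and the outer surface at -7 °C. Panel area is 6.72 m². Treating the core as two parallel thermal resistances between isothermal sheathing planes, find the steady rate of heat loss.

Q ≈ 54.1 W

Sheathing layers in series; stud and cavity paths in parallel between them.
R_inner = 0.016/(1.06×6.72) = 0.002246 K/W
R_stud  = 0.165/(0.142×0.18×6.72) = 0.9606 K/W
R_cav   = 0.165/(0.0317×0.82×6.72) = 0.9446 K/W
1/R_core = 1/R_stud + 1/R_cav → R_core = 0.4763 K/W
R_outer = 0.013/(0.778×6.72) = 0.002487 K/W
R_total = 0.481 K/W
Q = ΔT/R_total = 26/0.481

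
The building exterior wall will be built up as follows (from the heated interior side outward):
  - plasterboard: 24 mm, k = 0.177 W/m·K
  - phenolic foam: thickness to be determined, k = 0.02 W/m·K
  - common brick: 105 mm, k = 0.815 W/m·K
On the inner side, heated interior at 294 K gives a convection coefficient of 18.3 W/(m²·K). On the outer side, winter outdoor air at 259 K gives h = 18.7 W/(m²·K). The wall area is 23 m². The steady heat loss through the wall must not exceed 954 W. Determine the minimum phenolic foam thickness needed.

Using the resistance-network approach (series):
R_inner film = 1/(h_i·A) = 1/(18.3×23) = 0.002376 K/W
R_plasterboard = L/(kA) = 0.024/(0.177×23) = 0.005895 K/W
R_common brick = L/(kA) = 0.105/(0.815×23) = 0.005601 K/W
R_outer film = 1/(h_o·A) = 1/(18.7×23) = 0.002325 K/W
Sum of the known resistances R_other = 0.0162 K/W
Required total resistance R_tot = ΔT/Q_allow = 35/954 = 0.03669 K/W
R_phenolic foam = R_tot − R_other = 0.02049 K/W
L = R·k·A = 0.02049×0.02×23

L ≈ 9.43 mm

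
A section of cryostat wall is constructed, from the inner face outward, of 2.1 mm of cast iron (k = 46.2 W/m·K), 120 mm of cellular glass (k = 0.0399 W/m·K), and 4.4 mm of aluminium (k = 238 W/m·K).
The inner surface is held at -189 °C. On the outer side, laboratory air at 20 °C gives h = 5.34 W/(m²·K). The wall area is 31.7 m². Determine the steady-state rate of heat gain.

Using the resistance-network approach (series):
R_cast iron = L/(kA) = 0.0021/(46.2×31.7) = 1.434×10^-6 K/W
R_cellular glass = L/(kA) = 0.12/(0.0399×31.7) = 0.09487 K/W
R_aluminium = L/(kA) = 0.0044/(238×31.7) = 5.832×10^-7 K/W
R_outer film = 1/(h_o·A) = 1/(5.34×31.7) = 0.005907 K/W
R_total = 0.1008 K/W
Q = ΔT / R_total = 209 / 0.1008

Q ≈ 2070 W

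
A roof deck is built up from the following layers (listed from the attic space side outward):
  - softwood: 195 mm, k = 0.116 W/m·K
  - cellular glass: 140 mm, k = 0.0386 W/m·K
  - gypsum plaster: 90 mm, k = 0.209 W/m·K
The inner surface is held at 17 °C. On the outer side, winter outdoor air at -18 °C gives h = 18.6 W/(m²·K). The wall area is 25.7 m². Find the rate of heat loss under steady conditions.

Series thermal resistances:
R_softwood = L/(kA) = 0.195/(0.116×25.7) = 0.06541 K/W
R_cellular glass = L/(kA) = 0.14/(0.0386×25.7) = 0.1411 K/W
R_gypsum plaster = L/(kA) = 0.09/(0.209×25.7) = 0.01676 K/W
R_outer film = 1/(h_o·A) = 1/(18.6×25.7) = 0.002092 K/W
R_total = 0.2254 K/W
Q = ΔT / R_total = 35 / 0.2254

Q ≈ 155 W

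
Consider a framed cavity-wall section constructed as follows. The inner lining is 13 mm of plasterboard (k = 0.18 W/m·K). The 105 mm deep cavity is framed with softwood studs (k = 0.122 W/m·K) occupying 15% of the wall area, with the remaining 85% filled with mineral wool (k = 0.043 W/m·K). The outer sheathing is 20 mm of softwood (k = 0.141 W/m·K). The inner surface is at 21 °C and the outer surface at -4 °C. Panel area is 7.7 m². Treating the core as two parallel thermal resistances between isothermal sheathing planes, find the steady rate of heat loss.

Q ≈ 90.4 W

Sheathing layers in series; stud and cavity paths in parallel between them.
R_inner = 0.013/(0.18×7.7) = 0.00938 K/W
R_stud  = 0.105/(0.122×0.15×7.7) = 0.7452 K/W
R_cav   = 0.105/(0.043×0.85×7.7) = 0.3731 K/W
1/R_core = 1/R_stud + 1/R_cav → R_core = 0.2486 K/W
R_outer = 0.02/(0.141×7.7) = 0.01842 K/W
R_total = 0.2764 K/W
Q = ΔT/R_total = 25/0.2764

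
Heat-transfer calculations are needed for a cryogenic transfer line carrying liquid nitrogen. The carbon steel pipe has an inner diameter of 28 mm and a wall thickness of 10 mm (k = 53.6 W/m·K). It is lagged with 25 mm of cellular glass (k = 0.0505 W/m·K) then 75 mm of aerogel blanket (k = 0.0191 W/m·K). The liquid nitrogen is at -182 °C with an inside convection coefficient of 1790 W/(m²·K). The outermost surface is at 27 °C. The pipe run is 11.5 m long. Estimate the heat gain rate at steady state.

Treating each annulus and film as a series resistance:
R_inner film = 1/(h_i·2πr₁L) = 1/(1790×2π×0.014×11.5) = 5.523×10^-4 K/W
R_carbon steel pipe wall = ln(24/14)/(2π×53.6×11.5) = 1.392×10^-4 K/W
R_cellular glass = ln(49/24)/(2π×0.0505×11.5) = 0.1956 K/W
R_aerogel blanket = ln(124/49)/(2π×0.0191×11.5) = 0.6727 K/W
R_total = 0.869 K/W
Q = ΔT/R_total = 209/0.869

Q ≈ 240 W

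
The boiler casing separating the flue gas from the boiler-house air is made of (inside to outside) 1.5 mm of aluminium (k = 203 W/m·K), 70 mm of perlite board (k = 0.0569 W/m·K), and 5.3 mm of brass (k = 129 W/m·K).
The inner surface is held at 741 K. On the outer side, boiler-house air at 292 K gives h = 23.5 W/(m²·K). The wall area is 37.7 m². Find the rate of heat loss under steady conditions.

Using the resistance-network approach (series):
R_aluminium = L/(kA) = 0.0015/(203×37.7) = 1.96×10^-7 K/W
R_perlite board = L/(kA) = 0.07/(0.0569×37.7) = 0.03263 K/W
R_brass = L/(kA) = 0.0053/(129×37.7) = 1.09×10^-6 K/W
R_outer film = 1/(h_o·A) = 1/(23.5×37.7) = 0.001129 K/W
R_total = 0.03376 K/W
Q = ΔT / R_total = 449 / 0.03376

Q ≈ 13300 W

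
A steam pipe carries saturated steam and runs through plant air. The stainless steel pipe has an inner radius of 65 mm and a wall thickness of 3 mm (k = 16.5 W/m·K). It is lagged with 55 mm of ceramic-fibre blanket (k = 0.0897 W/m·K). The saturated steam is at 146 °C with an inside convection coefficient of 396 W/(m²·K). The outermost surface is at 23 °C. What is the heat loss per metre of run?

Cylindrical conduction, so R = ln(r₂/r₁)/(2πkL) per layer, in series:
R_inner film = 1/(h_i·2πr₁L) = 1/(396×2π×0.065×1) = 0.006183 K/W
R_stainless steel pipe wall = ln(68/65)/(2π×16.5×1) = 4.352×10^-4 K/W
R_ceramic-fibre blanket = ln(123/68)/(2π×0.0897×1) = 1.052 K/W
R_total = 1.058 K/W
Q = ΔT/R_total = 123/1.058

q′ ≈ 116 W/m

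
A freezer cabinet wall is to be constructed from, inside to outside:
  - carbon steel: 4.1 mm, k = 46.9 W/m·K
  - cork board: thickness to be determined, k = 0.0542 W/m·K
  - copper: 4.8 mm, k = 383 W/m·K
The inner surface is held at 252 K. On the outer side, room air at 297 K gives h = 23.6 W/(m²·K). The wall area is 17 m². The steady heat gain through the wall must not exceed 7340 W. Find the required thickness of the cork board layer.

Series thermal resistances:
R_carbon steel = L/(kA) = 0.0041/(46.9×17) = 5.142×10^-6 K/W
R_copper = L/(kA) = 0.0048/(383×17) = 7.372×10^-7 K/W
R_outer film = 1/(h_o·A) = 1/(23.6×17) = 0.002493 K/W
Sum of the known resistances R_other = 0.002498 K/W
Required total resistance R_tot = ΔT/Q_allow = 45/7340 = 0.006131 K/W
R_cork board = R_tot − R_other = 0.003632 K/W
L = R·k·A = 0.003632×0.0542×17

L ≈ 3.35 mm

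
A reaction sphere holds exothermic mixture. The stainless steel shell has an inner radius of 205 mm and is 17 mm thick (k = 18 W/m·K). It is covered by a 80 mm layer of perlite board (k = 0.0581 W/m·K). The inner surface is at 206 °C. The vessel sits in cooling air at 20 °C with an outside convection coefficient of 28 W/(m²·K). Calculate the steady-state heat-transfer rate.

Q ≈ 112 W

Radial (spherical) resistances in series:
R_stainless steel shell = (1/0.205 − 1/0.222)/(4π×18) = 0.001651 K/W
R_perlite board = (1/0.222 − 1/0.302)/(4π×0.0581) = 1.634 K/W
R_outer film = 1/(h·4πr_o²) = 1/(28×4π×0.302²) = 0.03116 K/W
R_total = 1.667 K/W
Q = ΔT/R_total = 186/1.667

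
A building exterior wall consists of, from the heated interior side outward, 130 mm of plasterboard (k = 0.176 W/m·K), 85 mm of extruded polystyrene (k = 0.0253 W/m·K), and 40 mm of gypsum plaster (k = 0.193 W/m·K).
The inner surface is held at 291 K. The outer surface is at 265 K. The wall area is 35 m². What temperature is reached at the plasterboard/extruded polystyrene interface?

Using the resistance-network approach (series):
R_plasterboard = L/(kA) = 0.13/(0.176×35) = 0.0211 K/W
R_extruded polystyrene = L/(kA) = 0.085/(0.0253×35) = 0.09599 K/W
R_gypsum plaster = L/(kA) = 0.04/(0.193×35) = 0.005922 K/W
R_total = 0.123 K/W;  Q = ΔT/R_total = 26/0.123 = 211.4 W
T_interface = T_inner − Q·ΣR(inner→interface) = 291 − 211×0.0211

T ≈ 287 K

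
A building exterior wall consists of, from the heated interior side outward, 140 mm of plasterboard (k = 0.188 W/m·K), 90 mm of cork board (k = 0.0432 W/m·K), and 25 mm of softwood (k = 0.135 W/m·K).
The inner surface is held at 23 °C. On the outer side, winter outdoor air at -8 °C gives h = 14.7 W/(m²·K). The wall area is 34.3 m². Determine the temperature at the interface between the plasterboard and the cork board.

Model the wall as resistances in series:
R_plasterboard = L/(kA) = 0.14/(0.188×34.3) = 0.02171 K/W
R_cork board = L/(kA) = 0.09/(0.0432×34.3) = 0.06074 K/W
R_softwood = L/(kA) = 0.025/(0.135×34.3) = 0.005399 K/W
R_outer film = 1/(h_o·A) = 1/(14.7×34.3) = 0.001983 K/W
R_total = 0.08983 K/W;  Q = ΔT/R_total = 31/0.08983 = 345.1 W
T_interface = T_inner − Q·ΣR(inner→interface) = 23 − 345×0.02171

T ≈ 15.5 °C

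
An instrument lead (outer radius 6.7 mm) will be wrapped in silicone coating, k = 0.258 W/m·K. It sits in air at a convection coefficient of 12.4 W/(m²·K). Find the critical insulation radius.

For a cylinder r_cr = k/h = 0.258/12.4
r_cr = 20.8 mm; since the bare radius (6.7 mm) is below r_cr, adding a thin layer of insulation will *increase* heat loss.

r_cr ≈ 20.8 mm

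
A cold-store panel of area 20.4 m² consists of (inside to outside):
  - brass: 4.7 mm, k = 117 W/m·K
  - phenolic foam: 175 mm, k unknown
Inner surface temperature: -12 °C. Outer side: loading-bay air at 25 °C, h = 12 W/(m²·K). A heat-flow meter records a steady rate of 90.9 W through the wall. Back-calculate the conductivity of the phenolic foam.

k ≈ 0.0213 W/(m·K)

Series thermal resistances:
R_brass = L/(kA) = 0.0047/(117×20.4) = 1.969×10^-6 K/W
R_outer film = 1/(h_o·A) = 1/(12×20.4) = 0.004085 K/W
Sum of known resistances R_other = 0.004087 K/W
Total R = ΔT/Q = 37/90.9 = 0.407 K/W
R_phenolic foam = R_total − R_other = 0.403 K/W
k = L/(R·A) = 0.175/(0.403×20.4)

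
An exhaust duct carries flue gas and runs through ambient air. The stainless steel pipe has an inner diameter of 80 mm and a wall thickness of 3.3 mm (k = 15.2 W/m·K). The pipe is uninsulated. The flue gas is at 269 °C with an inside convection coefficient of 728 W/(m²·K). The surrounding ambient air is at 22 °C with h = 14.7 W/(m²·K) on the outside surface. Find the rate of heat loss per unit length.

Radial resistances (cylindrical: R_cond = ln(r_o/r_i)/(2πkL), R_conv = 1/(h·2πrL)):
R_inner film = 1/(h_i·2πr₁L) = 1/(728×2π×0.04×1) = 0.005465 K/W
R_stainless steel pipe wall = ln(43.3/40)/(2π×15.2×1) = 8.3×10^-4 K/W
R_outer film = 1/(h_o·2πr_oL) = 1/(14.7×2π×0.0433×1) = 0.25 K/W
R_total = 0.2563 K/W
Q = ΔT/R_total = 247/0.2563

q′ ≈ 964 W/m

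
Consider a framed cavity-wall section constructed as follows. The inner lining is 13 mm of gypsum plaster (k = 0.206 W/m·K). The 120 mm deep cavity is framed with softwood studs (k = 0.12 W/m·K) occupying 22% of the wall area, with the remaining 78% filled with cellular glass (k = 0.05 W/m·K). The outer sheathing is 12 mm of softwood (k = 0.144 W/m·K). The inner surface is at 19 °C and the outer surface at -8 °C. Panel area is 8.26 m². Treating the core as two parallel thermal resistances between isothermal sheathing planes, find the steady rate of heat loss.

Sheathing layers in series; stud and cavity paths in parallel between them.
R_inner = 0.013/(0.206×8.26) = 0.00764 K/W
R_stud  = 0.12/(0.12×0.22×8.26) = 0.5503 K/W
R_cav   = 0.12/(0.05×0.78×8.26) = 0.3725 K/W
1/R_core = 1/R_stud + 1/R_cav → R_core = 0.2221 K/W
R_outer = 0.012/(0.144×8.26) = 0.01009 K/W
R_total = 0.2399 K/W
Q = ΔT/R_total = 27/0.2399

Q ≈ 113 W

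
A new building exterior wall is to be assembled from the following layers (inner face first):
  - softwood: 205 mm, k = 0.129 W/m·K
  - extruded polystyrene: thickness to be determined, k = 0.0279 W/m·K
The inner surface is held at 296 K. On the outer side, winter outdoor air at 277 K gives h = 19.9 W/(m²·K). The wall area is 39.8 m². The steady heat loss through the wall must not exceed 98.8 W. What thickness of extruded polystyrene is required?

Thermal resistances in series:
R_softwood = L/(kA) = 0.205/(0.129×39.8) = 0.03993 K/W
R_outer film = 1/(h_o·A) = 1/(19.9×39.8) = 0.001263 K/W
Sum of the known resistances R_other = 0.04119 K/W
Required total resistance R_tot = ΔT/Q_allow = 19/98.8 = 0.1923 K/W
R_extruded polystyrene = R_tot − R_other = 0.1511 K/W
L = R·k·A = 0.1511×0.0279×39.8

L ≈ 168 mm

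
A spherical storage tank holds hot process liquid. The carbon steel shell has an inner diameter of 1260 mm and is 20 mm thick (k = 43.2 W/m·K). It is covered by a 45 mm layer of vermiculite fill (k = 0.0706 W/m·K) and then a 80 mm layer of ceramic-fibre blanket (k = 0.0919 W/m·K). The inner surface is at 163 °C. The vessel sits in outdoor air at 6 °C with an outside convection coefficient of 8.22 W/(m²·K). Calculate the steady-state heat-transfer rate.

Each spherical layer contributes R = (1/r_i − 1/r_o)/(4πk):
R_carbon steel shell = (1/0.63 − 1/0.65)/(4π×43.2) = 8.997×10^-5 K/W
R_vermiculite fill = (1/0.65 − 1/0.695)/(4π×0.0706) = 0.1123 K/W
R_ceramic-fibre blanket = (1/0.695 − 1/0.775)/(4π×0.0919) = 0.1286 K/W
R_outer film = 1/(h·4πr_o²) = 1/(8.22×4π×0.775²) = 0.01612 K/W
R_total = 0.2571 K/W
Q = ΔT/R_total = 157/0.2571

Q ≈ 611 W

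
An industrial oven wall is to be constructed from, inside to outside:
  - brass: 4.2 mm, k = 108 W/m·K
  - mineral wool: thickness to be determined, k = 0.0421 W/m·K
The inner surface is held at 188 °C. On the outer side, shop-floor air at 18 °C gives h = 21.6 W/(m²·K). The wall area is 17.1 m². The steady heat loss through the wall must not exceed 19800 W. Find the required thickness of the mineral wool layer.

Using the resistance-network approach (series):
R_brass = L/(kA) = 0.0042/(108×17.1) = 2.274×10^-6 K/W
R_outer film = 1/(h_o·A) = 1/(21.6×17.1) = 0.002707 K/W
Sum of the known resistances R_other = 0.00271 K/W
Required total resistance R_tot = ΔT/Q_allow = 170/19800 = 0.008586 K/W
R_mineral wool = R_tot − R_other = 0.005876 K/W
L = R·k·A = 0.005876×0.0421×17.1

L ≈ 4.23 mm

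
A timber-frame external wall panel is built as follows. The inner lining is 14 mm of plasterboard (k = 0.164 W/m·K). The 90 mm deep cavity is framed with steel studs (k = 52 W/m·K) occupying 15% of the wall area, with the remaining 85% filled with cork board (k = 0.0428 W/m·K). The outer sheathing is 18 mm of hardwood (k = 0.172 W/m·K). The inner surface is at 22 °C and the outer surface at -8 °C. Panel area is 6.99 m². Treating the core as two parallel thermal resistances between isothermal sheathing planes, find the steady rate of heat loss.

Q ≈ 1040 W

Sheathing layers in series; stud and cavity paths in parallel between them.
R_inner = 0.014/(0.164×6.99) = 0.01221 K/W
R_stud  = 0.09/(52×0.15×6.99) = 0.001651 K/W
R_cav   = 0.09/(0.0428×0.85×6.99) = 0.3539 K/W
1/R_core = 1/R_stud + 1/R_cav → R_core = 0.001643 K/W
R_outer = 0.018/(0.172×6.99) = 0.01497 K/W
R_total = 0.02883 K/W
Q = ΔT/R_total = 30/0.02883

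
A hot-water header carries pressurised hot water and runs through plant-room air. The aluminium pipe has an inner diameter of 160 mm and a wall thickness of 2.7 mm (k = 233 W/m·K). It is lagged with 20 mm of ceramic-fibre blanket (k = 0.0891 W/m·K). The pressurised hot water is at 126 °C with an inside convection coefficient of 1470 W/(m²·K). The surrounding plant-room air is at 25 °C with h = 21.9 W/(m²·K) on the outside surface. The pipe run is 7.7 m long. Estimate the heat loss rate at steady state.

Q ≈ 1690 W

Cylindrical conduction, so R = ln(r₂/r₁)/(2πkL) per layer, in series:
R_inner film = 1/(h_i·2πr₁L) = 1/(1470×2π×0.08×7.7) = 1.758×10^-4 K/W
R_aluminium pipe wall = ln(82.7/80)/(2π×233×7.7) = 2.945×10^-6 K/W
R_ceramic-fibre blanket = ln(102.7/82.7)/(2π×0.0891×7.7) = 0.05025 K/W
R_outer film = 1/(h_o·2πr_oL) = 1/(21.9×2π×0.1027×7.7) = 0.00919 K/W
R_total = 0.05961 K/W
Q = ΔT/R_total = 101/0.05961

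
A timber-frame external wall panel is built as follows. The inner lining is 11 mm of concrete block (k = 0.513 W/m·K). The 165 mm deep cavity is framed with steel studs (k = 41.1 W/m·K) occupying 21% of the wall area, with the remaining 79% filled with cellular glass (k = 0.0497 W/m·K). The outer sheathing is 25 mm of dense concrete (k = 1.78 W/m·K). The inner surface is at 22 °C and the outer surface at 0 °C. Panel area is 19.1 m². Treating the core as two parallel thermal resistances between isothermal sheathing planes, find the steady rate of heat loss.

Sheathing layers in series; stud and cavity paths in parallel between them.
R_inner = 0.011/(0.513×19.1) = 0.001123 K/W
R_stud  = 0.165/(41.1×0.21×19.1) = 0.001001 K/W
R_cav   = 0.165/(0.0497×0.79×19.1) = 0.22 K/W
1/R_core = 1/R_stud + 1/R_cav → R_core = 9.964×10^-4 K/W
R_outer = 0.025/(1.78×19.1) = 7.353×10^-4 K/W
R_total = 0.002854 K/W
Q = ΔT/R_total = 22/0.002854

Q ≈ 7710 W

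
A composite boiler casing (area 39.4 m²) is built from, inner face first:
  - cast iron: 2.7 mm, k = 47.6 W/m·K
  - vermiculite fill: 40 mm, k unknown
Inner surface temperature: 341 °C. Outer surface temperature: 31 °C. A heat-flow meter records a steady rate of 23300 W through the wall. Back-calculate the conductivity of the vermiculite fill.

Thermal resistances in series:
R_cast iron = L/(kA) = 0.0027/(47.6×39.4) = 1.44×10^-6 K/W
Sum of known resistances R_other = 1.44×10^-6 K/W
Total R = ΔT/Q = 310/23300 = 0.0133 K/W
R_vermiculite fill = R_total − R_other = 0.0133 K/W
k = L/(R·A) = 0.04/(0.0133×39.4)

k ≈ 0.0763 W/(m·K)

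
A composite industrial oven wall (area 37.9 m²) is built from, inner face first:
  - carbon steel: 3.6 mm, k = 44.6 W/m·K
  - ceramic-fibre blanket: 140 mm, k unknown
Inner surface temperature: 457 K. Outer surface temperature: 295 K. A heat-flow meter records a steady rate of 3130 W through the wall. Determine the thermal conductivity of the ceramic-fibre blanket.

k ≈ 0.0714 W/(m·K)

Using the resistance-network approach (series):
R_carbon steel = L/(kA) = 0.0036/(44.6×37.9) = 2.13×10^-6 K/W
Sum of known resistances R_other = 2.13×10^-6 K/W
Total R = ΔT/Q = 162/3130 = 0.05176 K/W
R_ceramic-fibre blanket = R_total − R_other = 0.05176 K/W
k = L/(R·A) = 0.14/(0.05176×37.9)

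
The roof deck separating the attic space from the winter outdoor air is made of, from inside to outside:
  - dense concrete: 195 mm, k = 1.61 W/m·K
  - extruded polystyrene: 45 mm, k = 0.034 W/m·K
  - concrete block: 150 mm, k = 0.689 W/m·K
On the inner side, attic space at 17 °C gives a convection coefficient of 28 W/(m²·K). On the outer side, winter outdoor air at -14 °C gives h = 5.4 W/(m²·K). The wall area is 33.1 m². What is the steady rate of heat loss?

Thermal resistances in series:
R_inner film = 1/(h_i·A) = 1/(28×33.1) = 0.001079 K/W
R_dense concrete = L/(kA) = 0.195/(1.61×33.1) = 0.003659 K/W
R_extruded polystyrene = L/(kA) = 0.045/(0.034×33.1) = 0.03999 K/W
R_concrete block = L/(kA) = 0.15/(0.689×33.1) = 0.006577 K/W
R_outer film = 1/(h_o·A) = 1/(5.4×33.1) = 0.005595 K/W
R_total = 0.0569 K/W
Q = ΔT / R_total = 31 / 0.0569

Q ≈ 545 W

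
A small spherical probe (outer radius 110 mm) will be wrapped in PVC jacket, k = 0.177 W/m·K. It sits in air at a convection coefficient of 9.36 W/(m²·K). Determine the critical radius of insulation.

For a sphere r_cr = 2k/h = 2×0.177/9.36
r_cr = 37.8 mm; since the bare radius (110 mm) is above r_cr, any added insulation will reduce heat loss.

r_cr ≈ 37.8 mm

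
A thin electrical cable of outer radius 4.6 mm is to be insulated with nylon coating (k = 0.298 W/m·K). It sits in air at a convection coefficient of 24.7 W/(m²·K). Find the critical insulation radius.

r_cr ≈ 12.1 mm

For a cylinder r_cr = k/h = 0.298/24.7
r_cr = 12.1 mm; since the bare radius (4.6 mm) is below r_cr, adding a thin layer of insulation will *increase* heat loss.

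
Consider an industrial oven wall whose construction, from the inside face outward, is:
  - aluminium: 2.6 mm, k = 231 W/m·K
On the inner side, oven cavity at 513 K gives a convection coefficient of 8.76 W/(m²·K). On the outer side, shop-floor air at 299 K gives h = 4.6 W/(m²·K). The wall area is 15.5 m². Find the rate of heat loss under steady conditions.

Q ≈ 10000 W

Series thermal resistances:
R_inner film = 1/(h_i·A) = 1/(8.76×15.5) = 0.007365 K/W
R_aluminium = L/(kA) = 0.0026/(231×15.5) = 7.262×10^-7 K/W
R_outer film = 1/(h_o·A) = 1/(4.6×15.5) = 0.01403 K/W
R_total = 0.02139 K/W
Q = ΔT / R_total = 214 / 0.02139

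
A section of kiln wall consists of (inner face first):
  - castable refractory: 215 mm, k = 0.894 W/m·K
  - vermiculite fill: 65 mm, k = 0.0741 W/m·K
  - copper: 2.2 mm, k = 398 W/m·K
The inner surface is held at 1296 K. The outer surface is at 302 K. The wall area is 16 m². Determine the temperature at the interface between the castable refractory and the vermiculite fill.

Series thermal resistances:
R_castable refractory = L/(kA) = 0.215/(0.894×16) = 0.01503 K/W
R_vermiculite fill = L/(kA) = 0.065/(0.0741×16) = 0.05482 K/W
R_copper = L/(kA) = 0.0022/(398×16) = 3.455×10^-7 K/W
R_total = 0.06986 K/W;  Q = ΔT/R_total = 994/0.06986 = 14230 W
T_interface = T_inner − Q·ΣR(inner→interface) = 1296 − 14200×0.01503

T ≈ 1080 K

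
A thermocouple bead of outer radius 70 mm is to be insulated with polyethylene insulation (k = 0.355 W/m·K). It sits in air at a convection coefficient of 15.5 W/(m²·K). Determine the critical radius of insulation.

For a sphere r_cr = 2k/h = 2×0.355/15.5
r_cr = 45.8 mm; since the bare radius (70 mm) is above r_cr, any added insulation will reduce heat loss.

r_cr ≈ 45.8 mm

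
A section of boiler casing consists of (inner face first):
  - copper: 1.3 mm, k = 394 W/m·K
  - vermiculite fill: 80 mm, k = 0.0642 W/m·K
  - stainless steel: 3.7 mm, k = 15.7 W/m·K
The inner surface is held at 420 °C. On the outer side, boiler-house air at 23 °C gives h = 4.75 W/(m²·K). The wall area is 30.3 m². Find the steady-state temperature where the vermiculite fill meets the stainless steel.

Thermal resistances in series:
R_copper = L/(kA) = 0.0013/(394×30.3) = 1.089×10^-7 K/W
R_vermiculite fill = L/(kA) = 0.08/(0.0642×30.3) = 0.04113 K/W
R_stainless steel = L/(kA) = 0.0037/(15.7×30.3) = 7.778×10^-6 K/W
R_outer film = 1/(h_o·A) = 1/(4.75×30.3) = 0.006948 K/W
R_total = 0.04808 K/W;  Q = ΔT/R_total = 397/0.04808 = 8257 W
T_interface = T_inner − Q·ΣR(inner→interface) = 420 − 8260×0.04113

T ≈ 80.4 °C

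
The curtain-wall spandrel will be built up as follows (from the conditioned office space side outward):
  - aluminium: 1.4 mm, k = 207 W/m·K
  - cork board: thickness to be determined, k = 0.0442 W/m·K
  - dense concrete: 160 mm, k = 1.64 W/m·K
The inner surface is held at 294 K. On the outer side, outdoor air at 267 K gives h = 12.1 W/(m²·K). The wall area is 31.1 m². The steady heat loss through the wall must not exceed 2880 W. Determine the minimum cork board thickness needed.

Model the wall as resistances in series:
R_aluminium = L/(kA) = 0.0014/(207×31.1) = 2.175×10^-7 K/W
R_dense concrete = L/(kA) = 0.16/(1.64×31.1) = 0.003137 K/W
R_outer film = 1/(h_o·A) = 1/(12.1×31.1) = 0.002657 K/W
Sum of the known resistances R_other = 0.005795 K/W
Required total resistance R_tot = ΔT/Q_allow = 27/2880 = 0.009375 K/W
R_cork board = R_tot − R_other = 0.00358 K/W
L = R·k·A = 0.00358×0.0442×31.1

L ≈ 4.92 mm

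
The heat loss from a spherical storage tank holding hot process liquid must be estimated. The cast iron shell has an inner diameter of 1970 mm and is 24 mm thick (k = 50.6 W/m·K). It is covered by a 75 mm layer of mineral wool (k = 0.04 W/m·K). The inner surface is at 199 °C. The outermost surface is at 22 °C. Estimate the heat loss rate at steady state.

Radial (spherical) resistances in series:
R_cast iron shell = (1/0.985 − 1/1.009)/(4π×50.6) = 3.798×10^-5 K/W
R_mineral wool = (1/1.009 − 1/1.084)/(4π×0.04) = 0.1364 K/W
R_total = 0.1365 K/W
Q = ΔT/R_total = 177/0.1365

Q ≈ 1300 W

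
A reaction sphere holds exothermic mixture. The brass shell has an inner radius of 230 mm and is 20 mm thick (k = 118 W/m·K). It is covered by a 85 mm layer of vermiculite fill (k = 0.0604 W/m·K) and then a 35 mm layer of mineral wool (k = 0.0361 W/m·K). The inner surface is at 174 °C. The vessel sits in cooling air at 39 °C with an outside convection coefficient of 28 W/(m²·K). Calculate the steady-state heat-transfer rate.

Q ≈ 68.2 W

Radial (spherical) resistances in series:
R_brass shell = (1/0.23 − 1/0.25)/(4π×118) = 2.346×10^-4 K/W
R_vermiculite fill = (1/0.25 − 1/0.335)/(4π×0.0604) = 1.337 K/W
R_mineral wool = (1/0.335 − 1/0.37)/(4π×0.0361) = 0.6224 K/W
R_outer film = 1/(h·4πr_o²) = 1/(28×4π×0.37²) = 0.02076 K/W
R_total = 1.981 K/W
Q = ΔT/R_total = 135/1.981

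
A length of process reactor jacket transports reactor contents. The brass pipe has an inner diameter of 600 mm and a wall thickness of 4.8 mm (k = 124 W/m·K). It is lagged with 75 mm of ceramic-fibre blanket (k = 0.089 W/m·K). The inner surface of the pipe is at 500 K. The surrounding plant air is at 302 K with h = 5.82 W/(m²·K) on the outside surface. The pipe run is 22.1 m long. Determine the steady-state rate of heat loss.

Radial resistances (cylindrical: R_cond = ln(r_o/r_i)/(2πkL), R_conv = 1/(h·2πrL)):
R_brass pipe wall = ln(304.8/300)/(2π×124×22.1) = 9.219×10^-7 K/W
R_ceramic-fibre blanket = ln(379.8/304.8)/(2π×0.089×22.1) = 0.0178 K/W
R_outer film = 1/(h_o·2πr_oL) = 1/(5.82×2π×0.3798×22.1) = 0.003258 K/W
R_total = 0.02106 K/W
Q = ΔT/R_total = 198/0.02106

Q ≈ 9400 W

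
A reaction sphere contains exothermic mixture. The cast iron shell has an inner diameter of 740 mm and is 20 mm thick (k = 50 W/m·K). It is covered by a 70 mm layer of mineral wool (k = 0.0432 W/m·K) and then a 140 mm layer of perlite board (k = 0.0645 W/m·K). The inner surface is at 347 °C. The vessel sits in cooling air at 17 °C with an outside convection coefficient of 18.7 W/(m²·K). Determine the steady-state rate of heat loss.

Q ≈ 243 W

Each spherical layer contributes R = (1/r_i − 1/r_o)/(4πk):
R_cast iron shell = (1/0.37 − 1/0.39)/(4π×50) = 2.206×10^-4 K/W
R_mineral wool = (1/0.39 − 1/0.46)/(4π×0.0432) = 0.7188 K/W
R_perlite board = (1/0.46 − 1/0.6)/(4π×0.0645) = 0.6258 K/W
R_outer film = 1/(h·4πr_o²) = 1/(18.7×4π×0.6²) = 0.01182 K/W
R_total = 1.357 K/W
Q = ΔT/R_total = 330/1.357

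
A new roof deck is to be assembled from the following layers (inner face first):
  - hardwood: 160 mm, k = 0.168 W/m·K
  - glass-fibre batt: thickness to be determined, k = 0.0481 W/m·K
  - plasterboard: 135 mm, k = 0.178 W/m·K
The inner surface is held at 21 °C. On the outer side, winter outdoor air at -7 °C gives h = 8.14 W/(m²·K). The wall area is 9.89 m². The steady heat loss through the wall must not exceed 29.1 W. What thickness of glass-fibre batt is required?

L ≈ 370 mm

Model the wall as resistances in series:
R_hardwood = L/(kA) = 0.16/(0.168×9.89) = 0.0963 K/W
R_plasterboard = L/(kA) = 0.135/(0.178×9.89) = 0.07669 K/W
R_outer film = 1/(h_o·A) = 1/(8.14×9.89) = 0.01242 K/W
Sum of the known resistances R_other = 0.1854 K/W
Required total resistance R_tot = ΔT/Q_allow = 28/29.1 = 0.9622 K/W
R_glass-fibre batt = R_tot − R_other = 0.7768 K/W
L = R·k·A = 0.7768×0.0481×9.89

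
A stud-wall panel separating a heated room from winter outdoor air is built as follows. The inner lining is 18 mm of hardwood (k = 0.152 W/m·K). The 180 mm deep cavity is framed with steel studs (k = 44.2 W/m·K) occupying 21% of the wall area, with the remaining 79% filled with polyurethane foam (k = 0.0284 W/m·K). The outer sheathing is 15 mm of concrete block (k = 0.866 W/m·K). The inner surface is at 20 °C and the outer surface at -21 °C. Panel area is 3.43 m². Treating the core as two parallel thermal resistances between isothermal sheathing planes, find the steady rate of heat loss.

Q ≈ 907 W

Sheathing layers in series; stud and cavity paths in parallel between them.
R_inner = 0.018/(0.152×3.43) = 0.03453 K/W
R_stud  = 0.18/(44.2×0.21×3.43) = 0.005654 K/W
R_cav   = 0.18/(0.0284×0.79×3.43) = 2.339 K/W
1/R_core = 1/R_stud + 1/R_cav → R_core = 0.00564 K/W
R_outer = 0.015/(0.866×3.43) = 0.00505 K/W
R_total = 0.04522 K/W
Q = ΔT/R_total = 41/0.04522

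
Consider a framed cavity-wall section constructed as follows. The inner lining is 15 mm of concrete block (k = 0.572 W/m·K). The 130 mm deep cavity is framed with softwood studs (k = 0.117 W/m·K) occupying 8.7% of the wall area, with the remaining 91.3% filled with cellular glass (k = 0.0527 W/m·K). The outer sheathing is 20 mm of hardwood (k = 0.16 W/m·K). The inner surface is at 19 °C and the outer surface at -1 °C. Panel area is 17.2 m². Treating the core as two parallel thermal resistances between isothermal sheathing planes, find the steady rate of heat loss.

Sheathing layers in series; stud and cavity paths in parallel between them.
R_inner = 0.015/(0.572×17.2) = 0.001525 K/W
R_stud  = 0.13/(0.117×0.087×17.2) = 0.7425 K/W
R_cav   = 0.13/(0.0527×0.913×17.2) = 0.1571 K/W
1/R_core = 1/R_stud + 1/R_cav → R_core = 0.1297 K/W
R_outer = 0.02/(0.16×17.2) = 0.007267 K/W
R_total = 0.1384 K/W
Q = ΔT/R_total = 20/0.1384

Q ≈ 144 W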